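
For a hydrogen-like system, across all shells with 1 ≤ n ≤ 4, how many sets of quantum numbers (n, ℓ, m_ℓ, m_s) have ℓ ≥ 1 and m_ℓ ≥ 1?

20

Work shell by shell — for each n, count the (ℓ, m_ℓ) pairs that satisfy ℓ ≥ 1 and m_ℓ ≥ 1:
n=2 → 1; n=3 → 3; n=4 → 6.
Orbitals: 1 + 3 + 6 = 10. Including both spin states (m_s = ±1/2) gives 2 × 10 = 20 states.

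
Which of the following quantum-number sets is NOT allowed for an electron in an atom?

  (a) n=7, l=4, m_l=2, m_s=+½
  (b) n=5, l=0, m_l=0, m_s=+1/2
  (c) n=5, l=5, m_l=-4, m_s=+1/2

(c)

(c) has l = 5 ≥ n = 5, violating 0 ≤ l ≤ n−1.
The remaining sets (a), (b) satisfy all four rules.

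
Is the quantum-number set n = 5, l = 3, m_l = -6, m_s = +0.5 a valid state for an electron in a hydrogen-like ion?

Not allowed

The magnetic quantum number must satisfy −l ≤ m_l ≤ l. With l = 3, m_l can only be -3, -2, -1, 0, 1, 2, 3, so m_l = -6 is forbidden.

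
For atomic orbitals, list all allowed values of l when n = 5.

0, 1, 2, 3, 4

l is an integer with 0 ≤ l ≤ n−1, so for n = 5: l = 0, 1, 2, 3, 4.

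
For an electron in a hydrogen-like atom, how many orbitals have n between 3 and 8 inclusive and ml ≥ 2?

For each n in the range, tally the orbitals obeying ml ≥ 2:
n=3 → 1; n=4 → 3; n=5 → 6; n=6 → 10; n=7 → 15; n=8 → 21.
Total orbitals: 1 + 3 + 6 + 10 + 15 + 21 = 56.

56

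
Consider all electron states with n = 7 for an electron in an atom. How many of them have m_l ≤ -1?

With n = 7 the allowed l are 0, 1, …, 6.
The (l, m_l) pairs meeting m_l ≤ -1 give: l=1 → 1; l=2 → 2; l=3 → 3; l=4 → 4; l=5 → 5; l=6 → 6.
Orbitals: 1 + 2 + 3 + 4 + 5 + 6 = 21. Each orbital carries two spin states, so 21 × 2 = 42 states.

42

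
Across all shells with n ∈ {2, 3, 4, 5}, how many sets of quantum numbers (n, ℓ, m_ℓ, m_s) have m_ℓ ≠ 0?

80

Per-shell orbital counts meeting the constraint:
n=2 → 2; n=3 → 6; n=4 → 12; n=5 → 20.
Orbitals: 2 + 6 + 12 + 20 = 40. Including both spin states (m_s = ±1/2) gives 2 × 40 = 80 states.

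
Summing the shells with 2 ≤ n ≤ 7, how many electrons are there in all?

278

Shell n has n² orbitals: 2²=4 + 3²=9 + 4²=16 + 5²=25 + 6²=36 + 7²=49 = 139 orbitals.
Two spin states per orbital: 2 × 139 = 278 electrons.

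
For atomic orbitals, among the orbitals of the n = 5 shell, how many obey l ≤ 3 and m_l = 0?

4

For n = 5, l ranges over 0 … 4.
The (l, m_l) pairs meeting l ≤ 3 and m_l = 0 give: l=0 → 1; l=1 → 1; l=2 → 1; l=3 → 1.
Total orbitals: 1 + 1 + 1 + 1 = 4.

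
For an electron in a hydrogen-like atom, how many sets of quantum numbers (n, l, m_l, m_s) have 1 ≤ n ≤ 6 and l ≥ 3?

Treat each shell separately and count matching orbitals:
n=4 → 7; n=5 → 16; n=6 → 27.
Orbitals: 7 + 16 + 27 = 50. Including both spin states (m_s = ±1/2) gives 2 × 50 = 100 states.

100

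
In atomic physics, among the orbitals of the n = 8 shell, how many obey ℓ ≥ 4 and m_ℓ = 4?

4

With n = 8 the allowed ℓ are 0, 1, …, 7.
Per ℓ-value: ℓ=4 → 1; ℓ=5 → 1; ℓ=6 → 1; ℓ=7 → 1.
Total orbitals: 1 + 1 + 1 + 1 = 4.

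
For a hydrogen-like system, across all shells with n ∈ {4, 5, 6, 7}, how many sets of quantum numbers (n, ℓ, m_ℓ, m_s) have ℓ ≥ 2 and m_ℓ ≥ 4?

20

Work shell by shell — for each n, count the (ℓ, m_ℓ) pairs that satisfy ℓ ≥ 2 and m_ℓ ≥ 4:
n=5 → 1; n=6 → 3; n=7 → 6.
Orbitals: 1 + 3 + 6 = 10. Including both spin states (m_s = ±1/2) gives 2 × 10 = 20 states.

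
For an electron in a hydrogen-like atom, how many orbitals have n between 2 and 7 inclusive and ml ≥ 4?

10

Work shell by shell — for each n, count the (l, ml) pairs that satisfy ml ≥ 4:
n=5 → 1; n=6 → 3; n=7 → 6.
Total orbitals: 1 + 3 + 6 = 10.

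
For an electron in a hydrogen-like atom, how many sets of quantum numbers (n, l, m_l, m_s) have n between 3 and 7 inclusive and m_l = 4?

Count contributing orbitals for each principal shell:
n=5 → 1; n=6 → 2; n=7 → 3.
Orbitals: 1 + 2 + 3 = 6. Including both spin states (m_s = ±1/2) gives 2 × 6 = 12 states.

12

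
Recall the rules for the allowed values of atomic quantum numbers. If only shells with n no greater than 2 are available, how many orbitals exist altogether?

Total orbitals = 1² + 2² = 5.

5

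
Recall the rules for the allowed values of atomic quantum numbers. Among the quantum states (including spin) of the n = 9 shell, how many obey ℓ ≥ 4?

130

Go through ℓ = 0, …, 8 (the values permitted for n = 9).
Contributions: ℓ=4 → 9; ℓ=5 → 11; ℓ=6 → 13; ℓ=7 → 15; ℓ=8 → 17.
Orbitals: 9 + 11 + 13 + 15 + 17 = 65. Each orbital carries two spin states, so 65 × 2 = 130 states.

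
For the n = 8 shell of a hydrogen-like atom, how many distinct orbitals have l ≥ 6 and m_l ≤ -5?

The n = 8 shell has l = 0 through 7; check each.
The (l, m_l) pairs meeting l ≥ 6 and m_l ≤ -5 give: l=6 → 2; l=7 → 3.
Total orbitals: 2 + 3 = 5.

5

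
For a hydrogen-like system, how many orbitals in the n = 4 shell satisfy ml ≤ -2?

The n = 4 shell has l = 0 through 3; check each.
Per l-value: l=2 → 1; l=3 → 2.
Total orbitals: 1 + 2 = 3.

3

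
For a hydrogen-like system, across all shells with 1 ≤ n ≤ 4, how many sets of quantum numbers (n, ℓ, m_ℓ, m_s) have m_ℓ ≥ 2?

8

For each n in the range, tally the orbitals obeying m_ℓ ≥ 2:
n=3 → 1; n=4 → 3.
Orbitals: 1 + 3 = 4. Including both spin states (m_s = ±1/2) gives 2 × 4 = 8 states.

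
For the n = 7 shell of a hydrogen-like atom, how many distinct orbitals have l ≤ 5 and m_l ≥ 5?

For n = 7, l ranges over 0 … 6.
Contributions: l=5 → 1.
Total orbitals: 1.

1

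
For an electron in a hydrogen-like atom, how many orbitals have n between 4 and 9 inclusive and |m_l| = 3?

Go shell by shell, enumerating (l, m_l) with |m_l| = 3:
n=4 → 2; n=5 → 4; n=6 → 6; n=7 → 8; n=8 → 10; n=9 → 12.
Total orbitals: 2 + 4 + 6 + 8 + 10 + 12 = 42.

42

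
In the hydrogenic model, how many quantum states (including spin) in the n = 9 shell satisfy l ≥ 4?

130

The n = 9 shell has l = 0 through 8; check each.
The (l, m_l) pairs meeting l ≥ 4 give: l=4 → 9; l=5 → 11; l=6 → 13; l=7 → 15; l=8 → 17.
Orbitals: 9 + 11 + 13 + 15 + 17 = 65. Each orbital carries two spin states, so 65 × 2 = 130 states.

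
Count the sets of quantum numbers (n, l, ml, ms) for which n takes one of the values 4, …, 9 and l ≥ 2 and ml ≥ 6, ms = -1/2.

Treat each shell separately and count matching orbitals:
n=7 → 1; n=8 → 3; n=9 → 6.
Orbitals: 1 + 3 + 6 = 10. With ms fixed to -1/2 there is one state per orbital, so 10 states.

10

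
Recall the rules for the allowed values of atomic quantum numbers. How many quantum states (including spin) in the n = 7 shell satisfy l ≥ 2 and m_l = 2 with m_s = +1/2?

Go through l = 0, …, 6 (the values permitted for n = 7).
Contributions: l=2 → 1; l=3 → 1; l=4 → 1; l=5 → 1; l=6 → 1.
Orbitals: 1 + 1 + 1 + 1 + 1 = 5. With m_s fixed to a single value there is one state per orbital, giving 5 states.

5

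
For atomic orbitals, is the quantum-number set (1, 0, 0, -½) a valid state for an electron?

n = 1 is a positive integer. l = 0 satisfies 0 ≤ l ≤ n−1 = 0. m_l = 0 lies in the range −l … +l (here 0). m_s = -1/2 is one of ±1/2.
All four constraints are satisfied.

Allowed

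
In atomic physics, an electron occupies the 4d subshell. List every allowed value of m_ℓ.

The 4d subshell has ℓ = 2, and m_ℓ takes every integer from −ℓ to +ℓ. With ℓ = 2 that gives the 5 values -2, -1, 0, 1, 2.

-2, -1, 0, 1, 2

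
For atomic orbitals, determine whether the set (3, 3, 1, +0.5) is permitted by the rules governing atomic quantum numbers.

The orbital quantum number must satisfy 0 ≤ ℓ ≤ n−1. With n = 3 the allowed ℓ values are 0, 1, 2, so ℓ = 3 is out of range.

No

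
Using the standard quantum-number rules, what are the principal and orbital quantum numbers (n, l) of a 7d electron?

The leading integer gives n = 7; the letter 'd' means l = 2.

n = 7, l = 2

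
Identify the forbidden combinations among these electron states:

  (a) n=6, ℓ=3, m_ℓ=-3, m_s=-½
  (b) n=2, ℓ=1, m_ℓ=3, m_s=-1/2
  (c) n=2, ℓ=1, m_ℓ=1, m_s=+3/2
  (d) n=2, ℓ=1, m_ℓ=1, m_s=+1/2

(b) and (c)

(b) has |m_ℓ| = 3 > ℓ = 1, violating −ℓ ≤ m_ℓ ≤ ℓ.
(c) has m_s = +3/2, but an electron's spin must be ±1/2.
The remaining sets (a), (d) satisfy all four rules.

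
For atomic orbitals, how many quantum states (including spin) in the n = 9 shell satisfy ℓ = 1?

Per ℓ-value: ℓ=1 → 3.
Orbitals: 3. Each orbital carries two spin states, so 3 × 2 = 6 states.

6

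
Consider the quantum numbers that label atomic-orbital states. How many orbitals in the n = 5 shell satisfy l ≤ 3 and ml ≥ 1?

6

The n = 5 shell has l = 0 through 4; check each.
Per l-value: l=1 → 1; l=2 → 2; l=3 → 3.
Total orbitals: 1 + 2 + 3 = 6.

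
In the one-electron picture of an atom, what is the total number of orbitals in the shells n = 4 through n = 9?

Shell n has n² orbitals: 4²=16 + 5²=25 + 6²=36 + 7²=49 + 8²=64 + 9²=81 = 271 orbitals.

271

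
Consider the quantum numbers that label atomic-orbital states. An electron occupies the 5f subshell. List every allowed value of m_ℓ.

The 5f subshell has ℓ = 3, and m_ℓ takes every integer from −ℓ to +ℓ. With ℓ = 3 that gives the 7 values -3, -2, -1, 0, 1, 2, 3.

-3, -2, -1, 0, 1, 2, 3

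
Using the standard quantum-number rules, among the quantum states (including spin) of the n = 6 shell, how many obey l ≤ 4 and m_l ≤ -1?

20

Per l-value: l=1 → 1; l=2 → 2; l=3 → 3; l=4 → 4.
Orbitals: 1 + 2 + 3 + 4 = 10. Each orbital carries two spin states, so 10 × 2 = 20 states.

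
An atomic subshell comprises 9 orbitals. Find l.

2l+1 = 9 gives l = 4.

l = 4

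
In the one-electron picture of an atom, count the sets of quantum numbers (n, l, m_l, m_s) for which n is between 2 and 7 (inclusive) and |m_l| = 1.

For each n in the range, tally the orbitals obeying |m_l| = 1:
n=2 → 2; n=3 → 4; n=4 → 6; n=5 → 8; n=6 → 10; n=7 → 12.
Orbitals: 2 + 4 + 6 + 8 + 10 + 12 = 42. Including both spin states (m_s = ±1/2) gives 2 × 42 = 84 states.

84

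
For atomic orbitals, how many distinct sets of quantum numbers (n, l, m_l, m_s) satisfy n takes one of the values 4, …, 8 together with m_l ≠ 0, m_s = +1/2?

160

Per-shell orbital counts meeting the constraint:
n=4 → 12; n=5 → 20; n=6 → 30; n=7 → 42; n=8 → 56.
Orbitals: 12 + 20 + 30 + 42 + 56 = 160. With m_s fixed to +1/2 there is one state per orbital, so 160 states.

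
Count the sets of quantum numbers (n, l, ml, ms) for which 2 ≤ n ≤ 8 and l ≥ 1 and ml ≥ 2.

Per-shell orbital counts meeting the constraint:
n=3 → 1; n=4 → 3; n=5 → 6; n=6 → 10; n=7 → 15; n=8 → 21.
Orbitals: 1 + 3 + 6 + 10 + 15 + 21 = 56. Including both spin states (ms = ±1/2) gives 2 × 56 = 112 states.

112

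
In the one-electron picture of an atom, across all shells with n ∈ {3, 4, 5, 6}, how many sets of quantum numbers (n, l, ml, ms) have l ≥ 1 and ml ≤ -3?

20

Treat each shell separately and count matching orbitals:
n=4 → 1; n=5 → 3; n=6 → 6.
Orbitals: 1 + 3 + 6 = 10. Including both spin states (ms = ±1/2) gives 2 × 10 = 20 states.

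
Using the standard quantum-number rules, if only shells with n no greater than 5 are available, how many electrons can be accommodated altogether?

110

Total orbitals = 1² + 2² + 3² + 4² + 5² = 55. Doubling for spin gives 110 electrons.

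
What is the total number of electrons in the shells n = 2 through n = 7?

Shell n has n² orbitals: 2²=4 + 3²=9 + 4²=16 + 5²=25 + 6²=36 + 7²=49 = 139 orbitals.
Two spin states per orbital: 2 × 139 = 278 electrons.

278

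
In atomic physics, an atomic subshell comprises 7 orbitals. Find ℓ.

2ℓ+1 = 7 gives ℓ = 3.

ℓ = 3 (f)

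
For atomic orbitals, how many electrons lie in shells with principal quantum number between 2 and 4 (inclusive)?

58

Shell n has n² orbitals: 2²=4 + 3²=9 + 4²=16 = 29 orbitals.
Two spin states per orbital: 2 × 29 = 58 electrons.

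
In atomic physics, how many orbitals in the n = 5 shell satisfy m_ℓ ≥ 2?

6

The n = 5 shell has ℓ = 0 through 4; check each.
Orbitals with m_ℓ ≥ 2, by ℓ: ℓ=2 → 1; ℓ=3 → 2; ℓ=4 → 3.
Total orbitals: 1 + 2 + 3 = 6.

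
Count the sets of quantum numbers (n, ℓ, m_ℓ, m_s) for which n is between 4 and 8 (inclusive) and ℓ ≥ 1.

Treat each shell separately and count matching orbitals:
n=4 → 15; n=5 → 24; n=6 → 35; n=7 → 48; n=8 → 63.
Orbitals: 15 + 24 + 35 + 48 + 63 = 185. Including both spin states (m_s = ±1/2) gives 2 × 185 = 370 states.

370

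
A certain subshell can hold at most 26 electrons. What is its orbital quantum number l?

l = 6

2(2l+1) = 26 ⇒ 2l+1 = 13 ⇒ l = 6.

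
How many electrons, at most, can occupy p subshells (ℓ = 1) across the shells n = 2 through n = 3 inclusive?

A p subshell (ℓ = 1) exists for every n ≥ 2, so shells n = 2, 3 each contribute one — 2 subshells.
Since each p subshell holds 2(2·1+1) = 6 electrons, the total is 2 × 6 = 12.

12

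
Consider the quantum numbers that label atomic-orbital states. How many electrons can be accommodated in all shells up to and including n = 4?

Total orbitals = 1² + 2² + 3² + 4² = 30. Doubling for spin gives 60 electrons.

60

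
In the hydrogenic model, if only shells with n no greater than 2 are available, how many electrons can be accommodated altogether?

10

Total orbitals = 1² + 2² = 5. Doubling for spin gives 10 electrons.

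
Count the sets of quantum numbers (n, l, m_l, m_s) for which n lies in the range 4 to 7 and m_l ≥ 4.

20

Treat each shell separately and count matching orbitals:
n=5 → 1; n=6 → 3; n=7 → 6.
Orbitals: 1 + 3 + 6 = 10. Including both spin states (m_s = ±1/2) gives 2 × 10 = 20 states.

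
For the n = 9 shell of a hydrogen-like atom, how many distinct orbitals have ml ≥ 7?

3

The n = 9 shell has l = 0 through 8; check each.
Contributions: l=7 → 1; l=8 → 2.
Total orbitals: 1 + 2 = 3.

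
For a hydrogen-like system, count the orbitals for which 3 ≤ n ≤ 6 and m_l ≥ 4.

For each n in the range, tally the orbitals obeying m_l ≥ 4:
n=5 → 1; n=6 → 3.
Total orbitals: 1 + 3 = 4.

4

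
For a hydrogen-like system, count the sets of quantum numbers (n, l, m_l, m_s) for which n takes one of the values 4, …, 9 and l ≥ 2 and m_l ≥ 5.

40

Per-shell orbital counts meeting the constraint:
n=6 → 1; n=7 → 3; n=8 → 6; n=9 → 10.
Orbitals: 1 + 3 + 6 + 10 = 20. Including both spin states (m_s = ±1/2) gives 2 × 20 = 40 states.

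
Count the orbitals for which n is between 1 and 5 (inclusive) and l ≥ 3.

23

Per-shell orbital counts meeting the constraint:
n=4 → 7; n=5 → 16.
Total orbitals: 7 + 16 = 23.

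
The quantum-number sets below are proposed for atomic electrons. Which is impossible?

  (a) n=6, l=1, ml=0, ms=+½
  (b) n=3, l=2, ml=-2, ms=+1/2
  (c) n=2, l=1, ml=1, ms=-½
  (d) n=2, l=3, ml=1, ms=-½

(d)

(d) has l = 3 ≥ n = 2, violating 0 ≤ l ≤ n−1.
The remaining sets (a), (b), (c) satisfy all four rules.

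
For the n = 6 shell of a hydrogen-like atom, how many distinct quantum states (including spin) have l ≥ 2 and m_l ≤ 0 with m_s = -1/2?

18

For n = 6, l ranges over 0 … 5.
Orbitals with l ≥ 2 and m_l ≤ 0, by l: l=2 → 3; l=3 → 4; l=4 → 5; l=5 → 6.
Orbitals: 3 + 4 + 5 + 6 = 18. With m_s fixed to a single value there is one state per orbital, giving 18 states.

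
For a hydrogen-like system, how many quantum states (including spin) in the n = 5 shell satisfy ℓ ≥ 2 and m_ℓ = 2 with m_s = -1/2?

3

For n = 5, ℓ ranges over 0 … 4.
Orbitals with ℓ ≥ 2 and m_ℓ = 2, by ℓ: ℓ=2 → 1; ℓ=3 → 1; ℓ=4 → 1.
Orbitals: 1 + 1 + 1 = 3. With m_s fixed to a single value there is one state per orbital, giving 3 states.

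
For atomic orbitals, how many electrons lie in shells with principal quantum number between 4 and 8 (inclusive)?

Shell n has n² orbitals: 4²=16 + 5²=25 + 6²=36 + 7²=49 + 8²=64 = 190 orbitals.
Two spin states per orbital: 2 × 190 = 380 electrons.

380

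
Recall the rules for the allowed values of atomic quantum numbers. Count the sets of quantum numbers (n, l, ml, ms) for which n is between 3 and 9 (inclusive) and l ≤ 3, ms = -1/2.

For each n in the range, tally the orbitals obeying l ≤ 3:
n=3 → 9; n=4 → 16; n=5 → 16; n=6 → 16; n=7 → 16; n=8 → 16; n=9 → 16.
Orbitals: 9 + 16 + 16 + 16 + 16 + 16 + 16 = 105. With ms fixed to -1/2 there is one state per orbital, so 105 states.

105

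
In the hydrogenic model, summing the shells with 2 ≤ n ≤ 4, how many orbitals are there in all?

Shell n has n² orbitals: 2²=4 + 3²=9 + 4²=16 = 29 orbitals.

29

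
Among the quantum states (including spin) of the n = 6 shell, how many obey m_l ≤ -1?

For n = 6, l ranges over 0 … 5.
The (l, m_l) pairs meeting m_l ≤ -1 give: l=1 → 1; l=2 → 2; l=3 → 3; l=4 → 4; l=5 → 5.
Orbitals: 1 + 2 + 3 + 4 + 5 = 15. Each orbital carries two spin states, so 15 × 2 = 30 states.

30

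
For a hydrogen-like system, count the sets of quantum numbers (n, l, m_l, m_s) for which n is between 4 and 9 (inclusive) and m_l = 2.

For each n in the range, tally the orbitals obeying m_l = 2:
n=4 → 2; n=5 → 3; n=6 → 4; n=7 → 5; n=8 → 6; n=9 → 7.
Orbitals: 2 + 3 + 4 + 5 + 6 + 7 = 27. Including both spin states (m_s = ±1/2) gives 2 × 27 = 54 states.

54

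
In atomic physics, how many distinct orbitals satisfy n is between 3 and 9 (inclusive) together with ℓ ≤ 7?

Work shell by shell — for each n, count the (ℓ, m_ℓ) pairs that satisfy ℓ ≤ 7:
n=3 → 9; n=4 → 16; n=5 → 25; n=6 → 36; n=7 → 49; n=8 → 64; n=9 → 64.
Total orbitals: 9 + 16 + 25 + 36 + 49 + 64 + 64 = 263.

263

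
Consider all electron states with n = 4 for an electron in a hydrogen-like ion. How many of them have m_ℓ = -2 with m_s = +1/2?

Go through ℓ = 0, …, 3 (the values permitted for n = 4).
Per ℓ-value: ℓ=2 → 1; ℓ=3 → 1.
Orbitals: 1 + 1 = 2. With m_s fixed to a single value there is one state per orbital, giving 2 states.

2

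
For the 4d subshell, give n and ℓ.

The leading integer gives n = 4; the letter 'd' means ℓ = 2.

n = 4, ℓ = 2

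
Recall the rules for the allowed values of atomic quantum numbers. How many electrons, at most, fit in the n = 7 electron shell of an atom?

98

A shell holds 2n² electrons: 2 × 7² = 2 × 49 = 98.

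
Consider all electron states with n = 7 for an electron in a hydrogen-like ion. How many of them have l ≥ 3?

80

For n = 7, l ranges over 0 … 6.
Per l-value: l=3 → 7; l=4 → 9; l=5 → 11; l=6 → 13.
Orbitals: 7 + 9 + 11 + 13 = 40. Each orbital carries two spin states, so 40 × 2 = 80 states.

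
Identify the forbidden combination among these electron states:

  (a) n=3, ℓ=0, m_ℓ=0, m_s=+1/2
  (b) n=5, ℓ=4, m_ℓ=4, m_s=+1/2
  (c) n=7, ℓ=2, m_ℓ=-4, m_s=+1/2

(c)

(c) has |m_ℓ| = 4 > ℓ = 2, violating −ℓ ≤ m_ℓ ≤ ℓ.
The remaining sets (a), (b) satisfy all four rules.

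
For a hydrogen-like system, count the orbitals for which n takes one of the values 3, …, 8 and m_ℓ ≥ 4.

20

Go shell by shell, enumerating (ℓ, m_ℓ) with m_ℓ ≥ 4:
n=5 → 1; n=6 → 3; n=7 → 6; n=8 → 10.
Total orbitals: 1 + 3 + 6 + 10 = 20.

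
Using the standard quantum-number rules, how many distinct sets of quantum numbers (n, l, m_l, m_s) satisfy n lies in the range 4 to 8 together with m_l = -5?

12

Count contributing orbitals for each principal shell:
n=6 → 1; n=7 → 2; n=8 → 3.
Orbitals: 1 + 2 + 3 = 6. Including both spin states (m_s = ±1/2) gives 2 × 6 = 12 states.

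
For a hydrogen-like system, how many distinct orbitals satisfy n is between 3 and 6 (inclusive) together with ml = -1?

14

Treat each shell separately and count matching orbitals:
n=3 → 2; n=4 → 3; n=5 → 4; n=6 → 5.
Total orbitals: 2 + 3 + 4 + 5 = 14.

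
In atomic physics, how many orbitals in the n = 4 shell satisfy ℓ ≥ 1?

With n = 4 the allowed ℓ are 0, 1, …, 3.
Orbitals with ℓ ≥ 1, by ℓ: ℓ=1 → 3; ℓ=2 → 5; ℓ=3 → 7.
Total orbitals: 3 + 5 + 7 = 15.

15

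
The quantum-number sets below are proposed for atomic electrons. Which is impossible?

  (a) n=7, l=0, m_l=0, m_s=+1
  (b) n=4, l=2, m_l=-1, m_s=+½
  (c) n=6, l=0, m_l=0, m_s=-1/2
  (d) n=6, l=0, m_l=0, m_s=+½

(a) has m_s = +1, but an electron's spin must be ±1/2.
The remaining sets (b), (c), (d) satisfy all four rules.

(a)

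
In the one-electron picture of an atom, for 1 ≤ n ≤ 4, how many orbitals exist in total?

Total orbitals = 1² + 2² + 3² + 4² = 30.

30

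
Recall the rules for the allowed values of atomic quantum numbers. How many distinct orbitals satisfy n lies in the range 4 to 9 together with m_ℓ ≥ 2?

Work shell by shell — for each n, count the (ℓ, m_ℓ) pairs that satisfy m_ℓ ≥ 2:
n=4 → 3; n=5 → 6; n=6 → 10; n=7 → 15; n=8 → 21; n=9 → 28.
Total orbitals: 3 + 6 + 10 + 15 + 21 + 28 = 83.

83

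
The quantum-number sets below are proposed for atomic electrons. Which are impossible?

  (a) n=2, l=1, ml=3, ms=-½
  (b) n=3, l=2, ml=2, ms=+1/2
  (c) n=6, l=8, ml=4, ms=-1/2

(a) and (c)

(a) has |ml| = 3 > l = 1, violating −l ≤ ml ≤ l.
(c) has l = 8 ≥ n = 6, violating 0 ≤ l ≤ n−1.
The remaining set (b) satisfies all four rules.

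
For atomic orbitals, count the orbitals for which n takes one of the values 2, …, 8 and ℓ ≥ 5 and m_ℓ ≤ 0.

Count contributing orbitals for each principal shell:
n=6 → 6; n=7 → 13; n=8 → 21.
Total orbitals: 6 + 13 + 21 = 40.

40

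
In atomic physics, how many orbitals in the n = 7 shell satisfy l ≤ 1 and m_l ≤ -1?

1

Contributions: l=1 → 1.
Total orbitals: 1.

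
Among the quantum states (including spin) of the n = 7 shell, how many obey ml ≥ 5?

With n = 7 the allowed l are 0, 1, …, 6.
Per l-value: l=5 → 1; l=6 → 2.
Orbitals: 1 + 2 = 3. Each orbital carries two spin states, so 3 × 2 = 6 states.

6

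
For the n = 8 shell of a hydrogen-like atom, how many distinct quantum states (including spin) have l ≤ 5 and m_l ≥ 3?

12

Contributions: l=3 → 1; l=4 → 2; l=5 → 3.
Orbitals: 1 + 2 + 3 = 6. Each orbital carries two spin states, so 6 × 2 = 12 states.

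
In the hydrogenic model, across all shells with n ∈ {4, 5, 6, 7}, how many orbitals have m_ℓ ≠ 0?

Per-shell orbital counts meeting the constraint:
n=4 → 12; n=5 → 20; n=6 → 30; n=7 → 42.
Total orbitals: 12 + 20 + 30 + 42 = 104.

104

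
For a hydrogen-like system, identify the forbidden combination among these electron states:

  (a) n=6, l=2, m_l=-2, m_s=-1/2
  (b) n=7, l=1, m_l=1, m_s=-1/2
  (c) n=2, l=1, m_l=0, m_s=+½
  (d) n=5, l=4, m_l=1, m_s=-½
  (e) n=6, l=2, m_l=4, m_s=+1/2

(e) has |m_l| = 4 > l = 2, violating −l ≤ m_l ≤ l.
The remaining sets (a), (b), (c), (d) satisfy all four rules.

(e)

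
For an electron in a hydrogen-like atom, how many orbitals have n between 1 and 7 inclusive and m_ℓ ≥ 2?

Go shell by shell, enumerating (ℓ, m_ℓ) with m_ℓ ≥ 2:
n=3 → 1; n=4 → 3; n=5 → 6; n=6 → 10; n=7 → 15.
Total orbitals: 1 + 3 + 6 + 10 + 15 = 35.

35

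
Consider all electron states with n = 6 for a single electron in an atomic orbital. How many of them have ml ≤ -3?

12

Go through l = 0, …, 5 (the values permitted for n = 6).
Orbitals with ml ≤ -3, by l: l=3 → 1; l=4 → 2; l=5 → 3.
Orbitals: 1 + 2 + 3 = 6. Each orbital carries two spin states, so 6 × 2 = 12 states.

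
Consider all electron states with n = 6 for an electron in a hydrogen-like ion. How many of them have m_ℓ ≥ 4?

With n = 6 the allowed ℓ are 0, 1, …, 5.
Orbitals with m_ℓ ≥ 4, by ℓ: ℓ=4 → 1; ℓ=5 → 2.
Orbitals: 1 + 2 = 3. Each orbital carries two spin states, so 3 × 2 = 6 states.

6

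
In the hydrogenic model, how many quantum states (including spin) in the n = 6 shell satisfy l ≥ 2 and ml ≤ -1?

28

The n = 6 shell has l = 0 through 5; check each.
Contributions: l=2 → 2; l=3 → 3; l=4 → 4; l=5 → 5.
Orbitals: 2 + 3 + 4 + 5 = 14. Each orbital carries two spin states, so 14 × 2 = 28 states.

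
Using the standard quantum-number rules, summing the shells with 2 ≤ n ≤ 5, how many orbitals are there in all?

Shell n has n² orbitals: 2²=4 + 3²=9 + 4²=16 + 5²=25 = 54 orbitals.

54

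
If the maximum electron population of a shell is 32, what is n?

2n² = 32 ⇒ n² = 16 ⇒ n = 4.

n = 4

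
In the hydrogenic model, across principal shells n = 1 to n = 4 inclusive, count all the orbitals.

Shell n has n² orbitals: 1²=1 + 2²=4 + 3²=9 + 4²=16 = 30 orbitals.

30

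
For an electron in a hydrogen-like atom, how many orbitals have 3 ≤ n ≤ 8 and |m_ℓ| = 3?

Treat each shell separately and count matching orbitals:
n=4 → 2; n=5 → 4; n=6 → 6; n=7 → 8; n=8 → 10.
Total orbitals: 2 + 4 + 6 + 8 + 10 = 30.

30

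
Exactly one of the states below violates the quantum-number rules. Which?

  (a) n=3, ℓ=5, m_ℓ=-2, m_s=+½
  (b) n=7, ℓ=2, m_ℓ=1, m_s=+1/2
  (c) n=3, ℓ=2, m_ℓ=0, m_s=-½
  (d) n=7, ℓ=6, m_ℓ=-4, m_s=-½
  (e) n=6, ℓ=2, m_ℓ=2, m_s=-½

(a)

(a) has ℓ = 5 ≥ n = 3, violating 0 ≤ ℓ ≤ n−1.
The remaining sets (b), (c), (d), (e) satisfy all four rules.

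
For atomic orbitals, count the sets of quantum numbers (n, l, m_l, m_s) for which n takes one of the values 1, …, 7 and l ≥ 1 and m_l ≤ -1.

Per-shell orbital counts meeting the constraint:
n=2 → 1; n=3 → 3; n=4 → 6; n=5 → 10; n=6 → 15; n=7 → 21.
Orbitals: 1 + 3 + 6 + 10 + 15 + 21 = 56. Including both spin states (m_s = ±1/2) gives 2 × 56 = 112 states.

112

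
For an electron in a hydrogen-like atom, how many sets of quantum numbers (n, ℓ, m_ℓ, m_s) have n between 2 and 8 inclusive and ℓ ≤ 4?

Treat each shell separately and count matching orbitals:
n=2 → 4; n=3 → 9; n=4 → 16; n=5 → 25; n=6 → 25; n=7 → 25; n=8 → 25.
Orbitals: 4 + 9 + 16 + 25 + 25 + 25 + 25 = 129. Including both spin states (m_s = ±1/2) gives 2 × 129 = 258 states.

258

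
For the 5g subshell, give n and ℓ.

n = 5, ℓ = 4

The leading integer gives n = 5; the letter 'g' means ℓ = 4.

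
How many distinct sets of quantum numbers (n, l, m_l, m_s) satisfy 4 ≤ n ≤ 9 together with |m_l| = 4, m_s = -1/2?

Count contributing orbitals for each principal shell:
n=5 → 2; n=6 → 4; n=7 → 6; n=8 → 8; n=9 → 10.
Orbitals: 2 + 4 + 6 + 8 + 10 = 30. With m_s fixed to -1/2 there is one state per orbital, so 30 states.

30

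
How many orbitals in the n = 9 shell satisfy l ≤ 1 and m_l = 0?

The n = 9 shell has l = 0 through 8; check each.
Orbitals with l ≤ 1 and m_l = 0, by l: l=0 → 1; l=1 → 1.
Total orbitals: 1 + 1 = 2.

2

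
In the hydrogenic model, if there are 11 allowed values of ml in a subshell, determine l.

ml ranges over 2l+1 integers, so 2l+1 = 11 ⇒ l = 5.

l = 5 (h)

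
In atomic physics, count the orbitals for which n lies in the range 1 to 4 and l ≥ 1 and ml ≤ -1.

10

For each n in the range, tally the orbitals obeying l ≥ 1 and ml ≤ -1:
n=2 → 1; n=3 → 3; n=4 → 6.
Total orbitals: 1 + 3 + 6 = 10.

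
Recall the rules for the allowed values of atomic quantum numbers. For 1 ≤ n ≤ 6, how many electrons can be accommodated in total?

Total orbitals = 1² + 2² + 3² + 4² + 5² + 6² = 91. Doubling for spin gives 182 electrons.

182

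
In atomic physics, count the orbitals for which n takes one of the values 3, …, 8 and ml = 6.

3

Treat each shell separately and count matching orbitals:
n=7 → 1; n=8 → 2.
Total orbitals: 1 + 2 = 3.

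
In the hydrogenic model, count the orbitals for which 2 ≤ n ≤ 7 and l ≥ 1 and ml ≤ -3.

20

Treat each shell separately and count matching orbitals:
n=4 → 1; n=5 → 3; n=6 → 6; n=7 → 10.
Total orbitals: 1 + 3 + 6 + 10 = 20.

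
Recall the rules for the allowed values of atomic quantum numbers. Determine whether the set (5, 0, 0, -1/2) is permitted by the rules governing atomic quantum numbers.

n = 5 is a positive integer. l = 0 satisfies 0 ≤ l ≤ n−1 = 4. ml = 0 lies in the range −l … +l (here 0). ms = -1/2 is one of ±1/2.
All four constraints are satisfied.

Valid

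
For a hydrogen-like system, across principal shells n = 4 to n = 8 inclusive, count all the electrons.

Shell n has n² orbitals: 4²=16 + 5²=25 + 6²=36 + 7²=49 + 8²=64 = 190 orbitals.
Two spin states per orbital: 2 × 190 = 380 electrons.

380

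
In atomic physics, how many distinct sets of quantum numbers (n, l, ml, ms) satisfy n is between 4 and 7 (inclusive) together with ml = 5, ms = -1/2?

Count contributing orbitals for each principal shell:
n=6 → 1; n=7 → 2.
Orbitals: 1 + 2 = 3. With ms fixed to -1/2 there is one state per orbital, so 3 states.

3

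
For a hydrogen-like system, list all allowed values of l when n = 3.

l is an integer with 0 ≤ l ≤ n−1, so for n = 3: l = 0, 1, 2.

0, 1, 2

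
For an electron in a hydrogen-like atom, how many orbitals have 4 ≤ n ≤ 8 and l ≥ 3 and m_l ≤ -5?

Count contributing orbitals for each principal shell:
n=6 → 1; n=7 → 3; n=8 → 6.
Total orbitals: 1 + 3 + 6 = 10.

10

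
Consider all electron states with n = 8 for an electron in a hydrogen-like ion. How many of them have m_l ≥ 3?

30

The n = 8 shell has l = 0 through 7; check each.
Orbitals with m_l ≥ 3, by l: l=3 → 1; l=4 → 2; l=5 → 3; l=6 → 4; l=7 → 5.
Orbitals: 1 + 2 + 3 + 4 + 5 = 15. Each orbital carries two spin states, so 15 × 2 = 30 states.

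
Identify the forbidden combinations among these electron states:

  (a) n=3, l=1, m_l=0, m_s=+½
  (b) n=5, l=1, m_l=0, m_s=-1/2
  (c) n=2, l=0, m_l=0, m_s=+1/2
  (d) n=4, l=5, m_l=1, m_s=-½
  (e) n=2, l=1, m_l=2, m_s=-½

(d) has l = 5 ≥ n = 4, violating 0 ≤ l ≤ n−1.
(e) has |m_l| = 2 > l = 1, violating −l ≤ m_l ≤ l.
The remaining sets (a), (b), (c) satisfy all four rules.

(d) and (e)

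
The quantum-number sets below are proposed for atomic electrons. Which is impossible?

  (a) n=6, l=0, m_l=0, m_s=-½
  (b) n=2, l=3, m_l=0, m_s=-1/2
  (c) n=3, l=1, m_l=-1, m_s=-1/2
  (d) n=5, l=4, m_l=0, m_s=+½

(b)

(b) has l = 3 ≥ n = 2, violating 0 ≤ l ≤ n−1.
The remaining sets (a), (c), (d) satisfy all four rules.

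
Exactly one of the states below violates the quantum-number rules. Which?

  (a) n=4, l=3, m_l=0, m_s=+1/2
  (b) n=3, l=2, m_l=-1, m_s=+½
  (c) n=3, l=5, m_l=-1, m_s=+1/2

(c) has l = 5 ≥ n = 3, violating 0 ≤ l ≤ n−1.
The remaining sets (a), (b) satisfy all four rules.

(c)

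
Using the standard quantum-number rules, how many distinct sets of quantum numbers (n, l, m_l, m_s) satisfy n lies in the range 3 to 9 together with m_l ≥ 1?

238

For each n in the range, tally the orbitals obeying m_l ≥ 1:
n=3 → 3; n=4 → 6; n=5 → 10; n=6 → 15; n=7 → 21; n=8 → 28; n=9 → 36.
Orbitals: 3 + 6 + 10 + 15 + 21 + 28 + 36 = 119. Including both spin states (m_s = ±1/2) gives 2 × 119 = 238 states.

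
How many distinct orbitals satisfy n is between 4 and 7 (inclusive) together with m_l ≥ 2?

34

Work shell by shell — for each n, count the (l, m_l) pairs that satisfy m_l ≥ 2:
n=4 → 3; n=5 → 6; n=6 → 10; n=7 → 15.
Total orbitals: 3 + 6 + 10 + 15 = 34.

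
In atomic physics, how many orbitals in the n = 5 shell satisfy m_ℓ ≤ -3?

3

With n = 5 the allowed ℓ are 0, 1, …, 4.
Contributions: ℓ=3 → 1; ℓ=4 → 2.
Total orbitals: 1 + 2 = 3.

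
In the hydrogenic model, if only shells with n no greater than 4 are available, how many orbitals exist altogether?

30

Total orbitals = 1² + 2² + 3² + 4² = 30.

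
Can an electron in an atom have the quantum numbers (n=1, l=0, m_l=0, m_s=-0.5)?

Allowed

n = 1 is a positive integer. l = 0 satisfies 0 ≤ l ≤ n−1 = 0. m_l = 0 lies in the range −l … +l (here 0). m_s = -1/2 is one of ±1/2.
All four constraints are satisfied.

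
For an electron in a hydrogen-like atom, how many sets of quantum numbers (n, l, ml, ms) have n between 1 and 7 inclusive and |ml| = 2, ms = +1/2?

For each n in the range, tally the orbitals obeying |ml| = 2:
n=3 → 2; n=4 → 4; n=5 → 6; n=6 → 8; n=7 → 10.
Orbitals: 2 + 4 + 6 + 8 + 10 = 30. With ms fixed to +1/2 there is one state per orbital, so 30 states.

30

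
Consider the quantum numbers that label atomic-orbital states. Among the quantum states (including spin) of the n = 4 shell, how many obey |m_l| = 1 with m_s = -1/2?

6

The (l, m_l) pairs meeting |m_l| = 1 give: l=1 → 2; l=2 → 2; l=3 → 2.
Orbitals: 2 + 2 + 2 = 6. With m_s fixed to a single value there is one state per orbital, giving 6 states.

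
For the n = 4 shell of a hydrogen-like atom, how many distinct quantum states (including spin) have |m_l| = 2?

The n = 4 shell has l = 0 through 3; check each.
Contributions: l=2 → 2; l=3 → 2.
Orbitals: 2 + 2 = 4. Each orbital carries two spin states, so 4 × 2 = 8 states.

8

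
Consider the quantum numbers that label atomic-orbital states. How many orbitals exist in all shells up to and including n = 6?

Total orbitals = 1² + 2² + 3² + 4² + 5² + 6² = 91.

91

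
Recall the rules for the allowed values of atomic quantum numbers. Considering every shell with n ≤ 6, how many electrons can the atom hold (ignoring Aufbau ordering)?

182

Total orbitals = 1² + 2² + 3² + 4² + 5² + 6² = 91. Doubling for spin gives 182 electrons.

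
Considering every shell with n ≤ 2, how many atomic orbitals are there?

5

Total orbitals = 1² + 2² = 5.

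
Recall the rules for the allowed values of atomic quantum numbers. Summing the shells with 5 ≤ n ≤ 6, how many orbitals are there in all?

61

Shell n has n² orbitals: 5²=25 + 6²=36 = 61 orbitals.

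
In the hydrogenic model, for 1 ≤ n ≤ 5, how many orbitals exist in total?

Total orbitals = 1² + 2² + 3² + 4² + 5² = 55.

55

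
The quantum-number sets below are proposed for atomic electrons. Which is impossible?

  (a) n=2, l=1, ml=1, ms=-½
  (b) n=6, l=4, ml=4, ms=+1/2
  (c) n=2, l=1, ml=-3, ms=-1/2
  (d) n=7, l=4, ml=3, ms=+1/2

(c) has |ml| = 3 > l = 1, violating −l ≤ ml ≤ l.
The remaining sets (a), (b), (d) satisfy all four rules.

(c)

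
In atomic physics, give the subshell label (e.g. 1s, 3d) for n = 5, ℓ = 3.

5f

ℓ = 3 corresponds to the letter 'f', so the subshell is 5f.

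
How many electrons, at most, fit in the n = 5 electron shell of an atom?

50

A shell holds 2n² electrons: 2 × 5² = 2 × 25 = 50.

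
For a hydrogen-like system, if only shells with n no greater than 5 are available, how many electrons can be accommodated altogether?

110

Total orbitals = 1² + 2² + 3² + 4² + 5² = 55. Doubling for spin gives 110 electrons.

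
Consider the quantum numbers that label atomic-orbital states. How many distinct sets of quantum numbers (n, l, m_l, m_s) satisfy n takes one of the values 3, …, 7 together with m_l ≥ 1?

110

For each n in the range, tally the orbitals obeying m_l ≥ 1:
n=3 → 3; n=4 → 6; n=5 → 10; n=6 → 15; n=7 → 21.
Orbitals: 3 + 6 + 10 + 15 + 21 = 55. Including both spin states (m_s = ±1/2) gives 2 × 55 = 110 states.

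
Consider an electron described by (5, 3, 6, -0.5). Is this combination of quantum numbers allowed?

No

The magnetic quantum number must satisfy −l ≤ ml ≤ l. With l = 3, ml can only be -3, -2, -1, 0, 1, 2, 3, so ml = 6 is forbidden.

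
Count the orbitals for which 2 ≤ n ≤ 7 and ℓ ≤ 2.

49

Treat each shell separately and count matching orbitals:
n=2 → 4; n=3 → 9; n=4 → 9; n=5 → 9; n=6 → 9; n=7 → 9.
Total orbitals: 4 + 9 + 9 + 9 + 9 + 9 = 49.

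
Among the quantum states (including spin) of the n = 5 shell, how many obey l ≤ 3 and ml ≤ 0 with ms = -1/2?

For n = 5, l ranges over 0 … 4.
The (l, ml) pairs meeting l ≤ 3 and ml ≤ 0 give: l=0 → 1; l=1 → 2; l=2 → 3; l=3 → 4.
Orbitals: 1 + 2 + 3 + 4 = 10. With ms fixed to a single value there is one state per orbital, giving 10 states.

10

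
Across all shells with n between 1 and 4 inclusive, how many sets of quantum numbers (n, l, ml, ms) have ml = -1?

12

Count contributing orbitals for each principal shell:
n=2 → 1; n=3 → 2; n=4 → 3.
Orbitals: 1 + 2 + 3 = 6. Including both spin states (ms = ±1/2) gives 2 × 6 = 12 states.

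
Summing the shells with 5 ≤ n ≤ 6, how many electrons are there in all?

122

Shell n has n² orbitals: 5²=25 + 6²=36 = 61 orbitals.
Two spin states per orbital: 2 × 61 = 122 electrons.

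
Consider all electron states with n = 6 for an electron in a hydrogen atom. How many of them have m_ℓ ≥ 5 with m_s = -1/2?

1

For n = 6, ℓ ranges over 0 … 5.
Orbitals with m_ℓ ≥ 5, by ℓ: ℓ=5 → 1.
Orbitals: 1. With m_s fixed to a single value there is one state per orbital, giving 1 state.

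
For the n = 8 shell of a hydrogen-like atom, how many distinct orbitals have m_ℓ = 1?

For n = 8, ℓ ranges over 0 … 7.
Orbitals with m_ℓ = 1, by ℓ: ℓ=1 → 1; ℓ=2 → 1; ℓ=3 → 1; ℓ=4 → 1; ℓ=5 → 1; ℓ=6 → 1; ℓ=7 → 1.
Total orbitals: 1 + 1 + 1 + 1 + 1 + 1 + 1 = 7.

7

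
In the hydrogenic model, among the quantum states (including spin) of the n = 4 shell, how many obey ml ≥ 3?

The n = 4 shell has l = 0 through 3; check each.
Orbitals with ml ≥ 3, by l: l=3 → 1.
Orbitals: 1. Each orbital carries two spin states, so 1 × 2 = 2 states.

2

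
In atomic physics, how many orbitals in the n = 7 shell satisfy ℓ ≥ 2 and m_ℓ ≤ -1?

20

Go through ℓ = 0, …, 6 (the values permitted for n = 7).
The (ℓ, m_ℓ) pairs meeting ℓ ≥ 2 and m_ℓ ≤ -1 give: ℓ=2 → 2; ℓ=3 → 3; ℓ=4 → 4; ℓ=5 → 5; ℓ=6 → 6.
Total orbitals: 2 + 3 + 4 + 5 + 6 = 20.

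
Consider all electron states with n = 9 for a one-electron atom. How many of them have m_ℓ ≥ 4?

The (ℓ, m_ℓ) pairs meeting m_ℓ ≥ 4 give: ℓ=4 → 1; ℓ=5 → 2; ℓ=6 → 3; ℓ=7 → 4; ℓ=8 → 5.
Orbitals: 1 + 2 + 3 + 4 + 5 = 15. Each orbital carries two spin states, so 15 × 2 = 30 states.

30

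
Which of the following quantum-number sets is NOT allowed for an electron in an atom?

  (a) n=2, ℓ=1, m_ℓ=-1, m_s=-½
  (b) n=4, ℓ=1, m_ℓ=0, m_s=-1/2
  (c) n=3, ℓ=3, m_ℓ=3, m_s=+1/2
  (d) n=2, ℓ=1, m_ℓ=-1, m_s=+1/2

(c)

(c) has ℓ = 3 ≥ n = 3, violating 0 ≤ ℓ ≤ n−1.
The remaining sets (a), (b), (d) satisfy all four rules.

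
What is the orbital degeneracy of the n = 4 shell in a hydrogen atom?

16

The n = 4 shell contains n² = 4² = 16 orbitals.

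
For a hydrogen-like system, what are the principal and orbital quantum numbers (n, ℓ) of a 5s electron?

n = 5, ℓ = 0

The leading integer gives n = 5; the letter 's' means ℓ = 0.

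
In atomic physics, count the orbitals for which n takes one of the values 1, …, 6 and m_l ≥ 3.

Treat each shell separately and count matching orbitals:
n=4 → 1; n=5 → 3; n=6 → 6.
Total orbitals: 1 + 3 + 6 = 10.

10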